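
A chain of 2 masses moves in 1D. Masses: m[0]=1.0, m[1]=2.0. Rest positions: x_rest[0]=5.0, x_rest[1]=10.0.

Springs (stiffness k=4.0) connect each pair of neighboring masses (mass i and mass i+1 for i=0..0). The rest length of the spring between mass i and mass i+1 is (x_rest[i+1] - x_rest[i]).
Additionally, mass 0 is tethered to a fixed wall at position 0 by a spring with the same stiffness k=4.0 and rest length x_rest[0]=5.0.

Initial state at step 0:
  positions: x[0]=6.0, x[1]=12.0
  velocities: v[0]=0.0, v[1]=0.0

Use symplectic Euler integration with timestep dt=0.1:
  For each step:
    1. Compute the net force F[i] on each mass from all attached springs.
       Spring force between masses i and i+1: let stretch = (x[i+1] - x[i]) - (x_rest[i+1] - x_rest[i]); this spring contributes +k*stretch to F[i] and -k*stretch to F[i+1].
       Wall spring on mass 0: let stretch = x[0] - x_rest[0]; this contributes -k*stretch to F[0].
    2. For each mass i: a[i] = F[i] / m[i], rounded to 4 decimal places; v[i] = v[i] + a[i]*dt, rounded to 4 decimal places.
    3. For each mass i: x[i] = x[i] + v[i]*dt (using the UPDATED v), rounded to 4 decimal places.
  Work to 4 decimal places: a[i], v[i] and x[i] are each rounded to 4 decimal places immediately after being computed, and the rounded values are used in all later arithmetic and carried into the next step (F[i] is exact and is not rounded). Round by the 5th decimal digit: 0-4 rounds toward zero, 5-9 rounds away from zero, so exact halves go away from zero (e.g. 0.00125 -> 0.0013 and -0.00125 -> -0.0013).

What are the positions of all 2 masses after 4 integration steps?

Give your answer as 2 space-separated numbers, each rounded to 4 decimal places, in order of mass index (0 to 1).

Step 0: x=[6.0000 12.0000] v=[0.0000 0.0000]
Step 1: x=[6.0000 11.9800] v=[0.0000 -0.2000]
Step 2: x=[5.9992 11.9404] v=[-0.0080 -0.3960]
Step 3: x=[5.9961 11.8820] v=[-0.0312 -0.5842]
Step 4: x=[5.9886 11.8059] v=[-0.0753 -0.7614]

Answer: 5.9886 11.8059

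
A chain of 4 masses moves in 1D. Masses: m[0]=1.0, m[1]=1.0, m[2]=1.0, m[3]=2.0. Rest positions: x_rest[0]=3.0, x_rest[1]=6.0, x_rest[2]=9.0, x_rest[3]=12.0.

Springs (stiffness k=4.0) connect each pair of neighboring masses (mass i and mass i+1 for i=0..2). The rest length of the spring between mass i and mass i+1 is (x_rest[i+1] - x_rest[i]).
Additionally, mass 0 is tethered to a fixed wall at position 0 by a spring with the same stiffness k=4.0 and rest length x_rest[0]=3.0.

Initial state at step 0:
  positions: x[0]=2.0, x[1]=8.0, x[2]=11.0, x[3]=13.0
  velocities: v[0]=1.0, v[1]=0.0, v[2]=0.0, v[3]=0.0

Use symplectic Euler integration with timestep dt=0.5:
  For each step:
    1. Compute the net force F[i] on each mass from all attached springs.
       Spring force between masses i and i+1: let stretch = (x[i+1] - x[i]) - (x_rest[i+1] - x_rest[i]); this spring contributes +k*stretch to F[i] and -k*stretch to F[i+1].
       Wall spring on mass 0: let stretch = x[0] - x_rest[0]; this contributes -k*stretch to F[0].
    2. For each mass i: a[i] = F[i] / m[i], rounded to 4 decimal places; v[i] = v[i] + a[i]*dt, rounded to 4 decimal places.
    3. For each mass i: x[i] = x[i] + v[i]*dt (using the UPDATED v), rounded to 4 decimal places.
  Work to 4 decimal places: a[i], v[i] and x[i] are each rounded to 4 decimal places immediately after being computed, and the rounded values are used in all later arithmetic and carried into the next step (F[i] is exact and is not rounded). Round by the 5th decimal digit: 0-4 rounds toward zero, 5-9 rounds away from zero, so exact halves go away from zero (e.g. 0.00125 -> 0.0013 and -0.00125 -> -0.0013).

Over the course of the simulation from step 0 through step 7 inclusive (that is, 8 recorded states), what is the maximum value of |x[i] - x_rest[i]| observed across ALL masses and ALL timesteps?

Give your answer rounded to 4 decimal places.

Answer: 3.5000

Derivation:
Step 0: x=[2.0000 8.0000 11.0000 13.0000] v=[1.0000 0.0000 0.0000 0.0000]
Step 1: x=[6.5000 5.0000 10.0000 13.5000] v=[9.0000 -6.0000 -2.0000 1.0000]
Step 2: x=[3.0000 8.5000 7.5000 13.7500] v=[-7.0000 7.0000 -5.0000 0.5000]
Step 3: x=[2.0000 5.5000 12.2500 12.3750] v=[-2.0000 -6.0000 9.5000 -2.7500]
Step 4: x=[2.5000 5.7500 10.3750 12.4375] v=[1.0000 0.5000 -3.7500 0.1250]
Step 5: x=[3.7500 7.3750 5.9375 12.9688] v=[2.5000 3.2500 -8.8750 1.0625]
Step 6: x=[4.8750 3.9375 9.9688 11.4844] v=[2.2500 -6.8750 8.0626 -2.9688]
Step 7: x=[0.1875 7.4688 9.4844 10.7422] v=[-9.3750 7.0626 -0.9688 -1.4844]
Max displacement = 3.5000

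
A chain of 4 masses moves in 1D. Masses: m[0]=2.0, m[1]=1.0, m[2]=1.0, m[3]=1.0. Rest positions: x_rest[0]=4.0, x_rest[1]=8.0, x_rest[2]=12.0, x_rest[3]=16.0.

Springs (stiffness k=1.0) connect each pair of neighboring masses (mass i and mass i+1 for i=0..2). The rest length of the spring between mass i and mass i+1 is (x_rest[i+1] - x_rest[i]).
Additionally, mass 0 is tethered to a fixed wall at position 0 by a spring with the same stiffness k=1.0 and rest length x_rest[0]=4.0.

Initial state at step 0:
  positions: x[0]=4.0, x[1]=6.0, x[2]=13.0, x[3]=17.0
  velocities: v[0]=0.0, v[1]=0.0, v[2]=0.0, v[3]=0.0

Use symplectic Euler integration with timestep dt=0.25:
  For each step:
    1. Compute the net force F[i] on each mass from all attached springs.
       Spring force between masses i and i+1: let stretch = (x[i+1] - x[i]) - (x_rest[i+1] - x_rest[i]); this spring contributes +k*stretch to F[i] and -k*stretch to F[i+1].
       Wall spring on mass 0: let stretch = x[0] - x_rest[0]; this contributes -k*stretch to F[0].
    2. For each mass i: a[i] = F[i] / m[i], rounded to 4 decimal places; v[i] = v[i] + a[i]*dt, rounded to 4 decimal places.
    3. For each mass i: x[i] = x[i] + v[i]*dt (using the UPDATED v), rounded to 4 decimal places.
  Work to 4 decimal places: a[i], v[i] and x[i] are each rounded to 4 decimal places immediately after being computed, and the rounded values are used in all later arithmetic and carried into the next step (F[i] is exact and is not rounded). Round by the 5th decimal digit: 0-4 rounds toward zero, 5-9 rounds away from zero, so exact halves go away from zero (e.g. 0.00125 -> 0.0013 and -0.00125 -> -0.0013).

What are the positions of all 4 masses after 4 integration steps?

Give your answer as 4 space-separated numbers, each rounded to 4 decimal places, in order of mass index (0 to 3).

Answer: 3.5626 8.3754 11.7050 16.8473

Derivation:
Step 0: x=[4.0000 6.0000 13.0000 17.0000] v=[0.0000 0.0000 0.0000 0.0000]
Step 1: x=[3.9375 6.3125 12.8125 17.0000] v=[-0.2500 1.2500 -0.7500 0.0000]
Step 2: x=[3.8262 6.8828 12.4805 16.9883] v=[-0.4453 2.2813 -1.3281 -0.0469]
Step 3: x=[3.6908 7.6120 12.0804 16.9448] v=[-0.5415 2.9166 -1.6006 -0.1739]
Step 4: x=[3.5626 8.3754 11.7050 16.8473] v=[-0.5127 3.0534 -1.5016 -0.3900]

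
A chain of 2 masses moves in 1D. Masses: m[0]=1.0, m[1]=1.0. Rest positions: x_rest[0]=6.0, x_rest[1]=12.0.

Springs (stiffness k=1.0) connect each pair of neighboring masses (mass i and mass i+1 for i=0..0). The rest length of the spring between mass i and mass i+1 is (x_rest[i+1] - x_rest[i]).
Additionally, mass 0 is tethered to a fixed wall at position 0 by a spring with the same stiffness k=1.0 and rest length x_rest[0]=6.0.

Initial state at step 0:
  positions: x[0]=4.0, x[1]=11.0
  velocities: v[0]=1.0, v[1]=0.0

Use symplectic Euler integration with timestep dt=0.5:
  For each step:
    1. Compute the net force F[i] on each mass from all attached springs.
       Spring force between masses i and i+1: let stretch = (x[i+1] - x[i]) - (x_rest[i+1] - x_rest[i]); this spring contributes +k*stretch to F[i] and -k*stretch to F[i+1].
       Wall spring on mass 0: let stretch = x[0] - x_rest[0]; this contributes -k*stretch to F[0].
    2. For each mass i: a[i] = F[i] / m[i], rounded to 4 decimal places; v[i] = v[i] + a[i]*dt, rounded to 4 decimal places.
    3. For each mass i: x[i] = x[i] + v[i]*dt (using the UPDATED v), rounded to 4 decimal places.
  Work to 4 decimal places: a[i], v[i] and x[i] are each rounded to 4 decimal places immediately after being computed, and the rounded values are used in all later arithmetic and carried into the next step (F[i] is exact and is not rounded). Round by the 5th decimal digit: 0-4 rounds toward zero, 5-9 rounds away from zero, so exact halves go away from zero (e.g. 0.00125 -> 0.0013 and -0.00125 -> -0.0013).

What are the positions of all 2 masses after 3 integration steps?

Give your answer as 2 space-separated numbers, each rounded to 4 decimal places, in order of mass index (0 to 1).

Step 0: x=[4.0000 11.0000] v=[1.0000 0.0000]
Step 1: x=[5.2500 10.7500] v=[2.5000 -0.5000]
Step 2: x=[6.5625 10.6250] v=[2.6250 -0.2500]
Step 3: x=[7.2500 10.9844] v=[1.3750 0.7188]

Answer: 7.2500 10.9844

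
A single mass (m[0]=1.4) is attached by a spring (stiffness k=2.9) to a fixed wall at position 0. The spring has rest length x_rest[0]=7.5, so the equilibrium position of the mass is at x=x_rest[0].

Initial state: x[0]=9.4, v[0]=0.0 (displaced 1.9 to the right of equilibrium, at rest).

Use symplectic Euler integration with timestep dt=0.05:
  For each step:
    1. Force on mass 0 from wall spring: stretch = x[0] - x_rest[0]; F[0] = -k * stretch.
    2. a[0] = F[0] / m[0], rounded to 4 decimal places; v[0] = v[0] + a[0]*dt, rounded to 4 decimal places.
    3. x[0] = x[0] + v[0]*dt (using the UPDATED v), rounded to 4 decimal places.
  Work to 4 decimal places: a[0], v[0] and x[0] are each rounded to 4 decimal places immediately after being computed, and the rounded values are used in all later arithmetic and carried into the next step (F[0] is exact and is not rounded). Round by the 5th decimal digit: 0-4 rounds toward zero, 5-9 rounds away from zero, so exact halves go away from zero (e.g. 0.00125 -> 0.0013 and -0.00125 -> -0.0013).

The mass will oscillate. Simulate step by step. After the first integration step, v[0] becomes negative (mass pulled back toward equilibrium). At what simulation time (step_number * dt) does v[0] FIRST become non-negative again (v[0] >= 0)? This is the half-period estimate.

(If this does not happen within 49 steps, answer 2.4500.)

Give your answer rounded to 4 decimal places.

Answer: 2.2000

Derivation:
Step 0: x=[9.4000] v=[0.0000]
Step 1: x=[9.3902] v=[-0.1968]
Step 2: x=[9.3706] v=[-0.3926]
Step 3: x=[9.3413] v=[-0.5863]
Step 4: x=[9.3025] v=[-0.7770]
Step 5: x=[9.2543] v=[-0.9637]
Step 6: x=[9.1970] v=[-1.1454]
Step 7: x=[9.1309] v=[-1.3212]
Step 8: x=[9.0564] v=[-1.4901]
Step 9: x=[8.9738] v=[-1.6513]
Step 10: x=[8.8836] v=[-1.8039]
Step 11: x=[8.7862] v=[-1.9472]
Step 12: x=[8.6822] v=[-2.0804]
Step 13: x=[8.5721] v=[-2.2028]
Step 14: x=[8.4564] v=[-2.3138]
Step 15: x=[8.3358] v=[-2.4129]
Step 16: x=[8.2108] v=[-2.4995]
Step 17: x=[8.0821] v=[-2.5731]
Step 18: x=[7.9504] v=[-2.6334]
Step 19: x=[7.8164] v=[-2.6801]
Step 20: x=[7.6808] v=[-2.7129]
Step 21: x=[7.5442] v=[-2.7316]
Step 22: x=[7.4074] v=[-2.7362]
Step 23: x=[7.2711] v=[-2.7266]
Step 24: x=[7.1360] v=[-2.7029]
Step 25: x=[7.0027] v=[-2.6652]
Step 26: x=[6.8720] v=[-2.6137]
Step 27: x=[6.7446] v=[-2.5487]
Step 28: x=[6.6211] v=[-2.4705]
Step 29: x=[6.5021] v=[-2.3795]
Step 30: x=[6.3883] v=[-2.2761]
Step 31: x=[6.2803] v=[-2.1610]
Step 32: x=[6.1786] v=[-2.0347]
Step 33: x=[6.0837] v=[-1.8978]
Step 34: x=[5.9961] v=[-1.7511]
Step 35: x=[5.9163] v=[-1.5953]
Step 36: x=[5.8447] v=[-1.4313]
Step 37: x=[5.7817] v=[-1.2599]
Step 38: x=[5.7276] v=[-1.0819]
Step 39: x=[5.6827] v=[-0.8983]
Step 40: x=[5.6472] v=[-0.7101]
Step 41: x=[5.6213] v=[-0.5182]
Step 42: x=[5.6051] v=[-0.3236]
Step 43: x=[5.5987] v=[-0.1273]
Step 44: x=[5.6022] v=[0.0696]
First v>=0 after going negative at step 44, time=2.2000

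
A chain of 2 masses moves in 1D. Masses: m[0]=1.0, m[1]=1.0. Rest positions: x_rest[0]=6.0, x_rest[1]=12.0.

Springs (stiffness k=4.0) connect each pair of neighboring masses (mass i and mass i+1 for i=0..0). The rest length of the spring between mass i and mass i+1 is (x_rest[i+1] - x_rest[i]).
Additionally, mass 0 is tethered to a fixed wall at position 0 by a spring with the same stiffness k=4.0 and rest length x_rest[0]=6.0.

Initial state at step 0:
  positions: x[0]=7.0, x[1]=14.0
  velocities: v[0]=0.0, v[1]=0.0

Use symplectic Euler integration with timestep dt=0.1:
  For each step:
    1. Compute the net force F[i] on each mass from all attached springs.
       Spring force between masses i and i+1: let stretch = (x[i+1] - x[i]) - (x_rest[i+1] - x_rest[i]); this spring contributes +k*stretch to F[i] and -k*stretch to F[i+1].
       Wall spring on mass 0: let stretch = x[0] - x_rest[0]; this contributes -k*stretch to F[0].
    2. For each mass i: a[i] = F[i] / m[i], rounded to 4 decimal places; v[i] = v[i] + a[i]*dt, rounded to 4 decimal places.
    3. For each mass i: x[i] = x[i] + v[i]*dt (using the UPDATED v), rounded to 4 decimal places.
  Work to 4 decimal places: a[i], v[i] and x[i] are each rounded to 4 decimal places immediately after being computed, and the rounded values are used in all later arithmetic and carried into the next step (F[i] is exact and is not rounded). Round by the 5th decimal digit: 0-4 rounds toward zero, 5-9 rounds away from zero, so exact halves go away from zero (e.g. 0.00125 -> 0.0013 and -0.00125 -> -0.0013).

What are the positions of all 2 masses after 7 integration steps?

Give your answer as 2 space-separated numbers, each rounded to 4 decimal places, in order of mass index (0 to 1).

Step 0: x=[7.0000 14.0000] v=[0.0000 0.0000]
Step 1: x=[7.0000 13.9600] v=[0.0000 -0.4000]
Step 2: x=[6.9984 13.8816] v=[-0.0160 -0.7840]
Step 3: x=[6.9922 13.7679] v=[-0.0621 -1.1373]
Step 4: x=[6.9773 13.6231] v=[-0.1487 -1.4476]
Step 5: x=[6.9492 13.4525] v=[-0.2813 -1.7059]
Step 6: x=[6.9032 13.2618] v=[-0.4597 -1.9072]
Step 7: x=[6.8355 13.0567] v=[-0.6775 -2.0506]

Answer: 6.8355 13.0567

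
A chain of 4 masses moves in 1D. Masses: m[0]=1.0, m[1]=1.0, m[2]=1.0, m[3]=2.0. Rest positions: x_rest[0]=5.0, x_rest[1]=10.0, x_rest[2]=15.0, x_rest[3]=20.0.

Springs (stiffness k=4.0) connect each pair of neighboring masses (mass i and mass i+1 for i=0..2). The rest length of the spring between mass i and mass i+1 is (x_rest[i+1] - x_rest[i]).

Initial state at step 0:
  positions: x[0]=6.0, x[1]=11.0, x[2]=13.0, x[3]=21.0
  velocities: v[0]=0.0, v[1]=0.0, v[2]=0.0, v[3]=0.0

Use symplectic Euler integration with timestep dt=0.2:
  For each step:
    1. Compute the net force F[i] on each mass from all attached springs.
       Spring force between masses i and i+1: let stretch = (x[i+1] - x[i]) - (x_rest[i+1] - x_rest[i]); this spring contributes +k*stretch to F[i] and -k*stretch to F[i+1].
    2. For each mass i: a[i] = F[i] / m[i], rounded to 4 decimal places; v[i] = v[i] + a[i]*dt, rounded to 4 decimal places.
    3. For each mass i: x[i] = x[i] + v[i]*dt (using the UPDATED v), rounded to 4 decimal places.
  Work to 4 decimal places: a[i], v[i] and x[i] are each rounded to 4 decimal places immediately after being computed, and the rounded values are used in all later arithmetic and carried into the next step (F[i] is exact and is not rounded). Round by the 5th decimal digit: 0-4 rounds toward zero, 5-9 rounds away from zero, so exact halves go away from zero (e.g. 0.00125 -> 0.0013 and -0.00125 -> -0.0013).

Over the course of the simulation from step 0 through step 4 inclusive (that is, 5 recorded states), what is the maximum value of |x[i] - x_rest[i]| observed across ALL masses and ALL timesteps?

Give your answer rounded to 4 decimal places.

Step 0: x=[6.0000 11.0000 13.0000 21.0000] v=[0.0000 0.0000 0.0000 0.0000]
Step 1: x=[6.0000 10.5200 13.9600 20.7600] v=[0.0000 -2.4000 4.8000 -1.2000]
Step 2: x=[5.9232 9.8672 15.4576 20.3760] v=[-0.3840 -3.2640 7.4880 -1.9200]
Step 3: x=[5.6774 9.4778 16.8477 19.9985] v=[-1.2288 -1.9469 6.9504 -1.8874]
Step 4: x=[5.2397 9.6595 17.5627 19.7690] v=[-2.1885 0.9087 3.5751 -1.1477]
Max displacement = 2.5627

Answer: 2.5627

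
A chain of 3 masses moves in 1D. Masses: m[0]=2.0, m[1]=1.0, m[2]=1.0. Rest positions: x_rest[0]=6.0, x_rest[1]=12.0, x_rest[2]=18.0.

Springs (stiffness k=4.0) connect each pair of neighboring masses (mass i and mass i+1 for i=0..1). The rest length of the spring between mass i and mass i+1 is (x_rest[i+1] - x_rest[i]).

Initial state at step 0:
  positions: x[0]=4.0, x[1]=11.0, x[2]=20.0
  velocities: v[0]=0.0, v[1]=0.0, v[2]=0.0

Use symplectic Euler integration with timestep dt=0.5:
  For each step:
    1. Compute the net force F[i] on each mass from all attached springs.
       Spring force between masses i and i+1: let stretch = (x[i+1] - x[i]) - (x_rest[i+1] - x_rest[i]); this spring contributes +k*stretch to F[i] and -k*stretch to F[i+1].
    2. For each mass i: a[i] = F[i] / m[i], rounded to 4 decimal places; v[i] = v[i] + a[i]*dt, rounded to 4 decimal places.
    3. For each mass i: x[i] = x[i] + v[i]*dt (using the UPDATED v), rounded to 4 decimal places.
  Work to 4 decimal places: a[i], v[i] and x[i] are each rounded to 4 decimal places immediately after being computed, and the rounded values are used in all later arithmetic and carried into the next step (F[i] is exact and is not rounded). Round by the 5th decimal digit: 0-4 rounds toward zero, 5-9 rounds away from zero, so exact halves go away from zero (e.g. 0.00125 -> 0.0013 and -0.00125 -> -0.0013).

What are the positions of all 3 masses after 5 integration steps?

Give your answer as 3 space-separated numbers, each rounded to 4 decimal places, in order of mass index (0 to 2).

Answer: 5.0313 11.5625 17.3750

Derivation:
Step 0: x=[4.0000 11.0000 20.0000] v=[0.0000 0.0000 0.0000]
Step 1: x=[4.5000 13.0000 17.0000] v=[1.0000 4.0000 -6.0000]
Step 2: x=[6.2500 10.5000 16.0000] v=[3.5000 -5.0000 -2.0000]
Step 3: x=[7.1250 9.2500 15.5000] v=[1.7500 -2.5000 -1.0000]
Step 4: x=[6.0625 12.1250 14.7500] v=[-2.1250 5.7500 -1.5000]
Step 5: x=[5.0313 11.5625 17.3750] v=[-2.0625 -1.1250 5.2500]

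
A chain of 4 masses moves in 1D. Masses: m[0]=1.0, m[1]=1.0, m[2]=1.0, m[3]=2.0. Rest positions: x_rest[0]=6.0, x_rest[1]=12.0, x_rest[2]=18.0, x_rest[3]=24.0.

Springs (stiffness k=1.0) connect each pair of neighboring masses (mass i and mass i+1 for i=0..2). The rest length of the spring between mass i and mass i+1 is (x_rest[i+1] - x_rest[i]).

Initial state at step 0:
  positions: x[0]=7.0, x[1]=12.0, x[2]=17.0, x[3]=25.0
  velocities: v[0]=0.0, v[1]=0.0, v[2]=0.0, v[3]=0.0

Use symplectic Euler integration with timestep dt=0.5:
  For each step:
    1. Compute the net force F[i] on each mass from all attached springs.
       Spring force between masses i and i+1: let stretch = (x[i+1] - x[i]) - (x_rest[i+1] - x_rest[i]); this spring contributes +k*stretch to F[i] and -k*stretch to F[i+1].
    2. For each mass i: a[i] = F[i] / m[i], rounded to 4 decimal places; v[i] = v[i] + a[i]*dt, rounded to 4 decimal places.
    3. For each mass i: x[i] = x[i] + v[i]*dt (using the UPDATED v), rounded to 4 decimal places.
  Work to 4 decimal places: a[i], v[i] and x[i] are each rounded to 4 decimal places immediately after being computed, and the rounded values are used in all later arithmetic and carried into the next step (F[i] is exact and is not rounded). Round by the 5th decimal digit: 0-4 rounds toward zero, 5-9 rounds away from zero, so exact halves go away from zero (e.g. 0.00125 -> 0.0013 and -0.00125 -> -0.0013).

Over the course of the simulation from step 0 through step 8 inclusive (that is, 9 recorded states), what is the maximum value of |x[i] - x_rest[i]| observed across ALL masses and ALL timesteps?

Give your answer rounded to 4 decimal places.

Step 0: x=[7.0000 12.0000 17.0000 25.0000] v=[0.0000 0.0000 0.0000 0.0000]
Step 1: x=[6.7500 12.0000 17.7500 24.7500] v=[-0.5000 0.0000 1.5000 -0.5000]
Step 2: x=[6.3125 12.1250 18.8125 24.3750] v=[-0.8750 0.2500 2.1250 -0.7500]
Step 3: x=[5.8281 12.4688 19.5938 24.0547] v=[-0.9688 0.6875 1.5625 -0.6406]
Step 4: x=[5.5039 12.9337 19.7091 23.9268] v=[-0.6485 0.9297 0.2305 -0.2558]
Step 5: x=[5.5371 13.2350 19.1849 24.0217] v=[0.0664 0.6025 -1.0484 0.1898]
Step 6: x=[5.9948 13.0993 18.3824 24.2620] v=[0.9154 -0.2715 -1.6050 0.4806]
Step 7: x=[6.7287 12.5082 17.7290 24.5174] v=[1.4677 -1.1822 -1.3068 0.5107]
Step 8: x=[7.4075 11.7774 17.4675 24.6742] v=[1.3575 -1.4616 -0.5230 0.3136]
Max displacement = 1.7091

Answer: 1.7091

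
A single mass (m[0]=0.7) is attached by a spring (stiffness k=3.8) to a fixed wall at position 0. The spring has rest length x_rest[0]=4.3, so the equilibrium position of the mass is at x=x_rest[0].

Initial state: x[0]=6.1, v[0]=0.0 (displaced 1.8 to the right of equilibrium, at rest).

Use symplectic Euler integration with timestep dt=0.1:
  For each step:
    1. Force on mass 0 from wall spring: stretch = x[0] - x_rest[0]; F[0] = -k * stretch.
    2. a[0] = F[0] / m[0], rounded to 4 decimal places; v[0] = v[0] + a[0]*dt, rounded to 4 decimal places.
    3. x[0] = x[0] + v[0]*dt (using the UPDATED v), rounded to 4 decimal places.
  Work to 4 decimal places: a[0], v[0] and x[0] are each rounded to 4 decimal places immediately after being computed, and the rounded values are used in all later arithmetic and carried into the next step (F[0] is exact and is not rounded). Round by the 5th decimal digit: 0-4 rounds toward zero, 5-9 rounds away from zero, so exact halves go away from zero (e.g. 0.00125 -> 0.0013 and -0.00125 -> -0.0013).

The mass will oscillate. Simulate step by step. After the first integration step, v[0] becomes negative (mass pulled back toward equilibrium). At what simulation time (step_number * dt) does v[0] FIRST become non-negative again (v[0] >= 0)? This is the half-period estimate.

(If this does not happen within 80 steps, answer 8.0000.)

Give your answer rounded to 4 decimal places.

Step 0: x=[6.1000] v=[0.0000]
Step 1: x=[6.0023] v=[-0.9771]
Step 2: x=[5.8122] v=[-1.9012]
Step 3: x=[5.5400] v=[-2.7221]
Step 4: x=[5.2005] v=[-3.3952]
Step 5: x=[4.8121] v=[-3.8840]
Step 6: x=[4.3959] v=[-4.1620]
Step 7: x=[3.9745] v=[-4.2141]
Step 8: x=[3.5708] v=[-4.0374]
Step 9: x=[3.2066] v=[-3.6416]
Step 10: x=[2.9018] v=[-3.0480]
Step 11: x=[2.6729] v=[-2.2890]
Step 12: x=[2.5323] v=[-1.4057]
Step 13: x=[2.4877] v=[-0.4461]
Step 14: x=[2.5415] v=[0.5377]
First v>=0 after going negative at step 14, time=1.4000

Answer: 1.4000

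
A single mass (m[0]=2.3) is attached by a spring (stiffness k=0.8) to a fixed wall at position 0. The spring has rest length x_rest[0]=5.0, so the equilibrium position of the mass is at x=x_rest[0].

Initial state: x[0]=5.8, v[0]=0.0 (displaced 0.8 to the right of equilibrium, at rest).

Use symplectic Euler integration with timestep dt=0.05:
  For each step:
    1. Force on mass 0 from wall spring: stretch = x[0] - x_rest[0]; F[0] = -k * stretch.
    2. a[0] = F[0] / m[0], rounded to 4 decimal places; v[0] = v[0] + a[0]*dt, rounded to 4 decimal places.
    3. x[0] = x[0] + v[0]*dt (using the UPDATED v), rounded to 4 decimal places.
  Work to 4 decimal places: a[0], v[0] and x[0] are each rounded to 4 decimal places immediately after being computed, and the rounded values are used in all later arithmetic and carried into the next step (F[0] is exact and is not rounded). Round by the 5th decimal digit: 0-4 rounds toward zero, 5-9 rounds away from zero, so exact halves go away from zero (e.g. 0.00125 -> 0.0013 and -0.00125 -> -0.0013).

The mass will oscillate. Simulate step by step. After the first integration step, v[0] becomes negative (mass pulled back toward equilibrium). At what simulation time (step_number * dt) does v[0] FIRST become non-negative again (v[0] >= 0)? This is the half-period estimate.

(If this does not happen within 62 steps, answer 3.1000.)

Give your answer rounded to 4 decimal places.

Answer: 3.1000

Derivation:
Step 0: x=[5.8000] v=[0.0000]
Step 1: x=[5.7993] v=[-0.0139]
Step 2: x=[5.7979] v=[-0.0278]
Step 3: x=[5.7958] v=[-0.0417]
Step 4: x=[5.7930] v=[-0.0555]
Step 5: x=[5.7895] v=[-0.0693]
Step 6: x=[5.7854] v=[-0.0830]
Step 7: x=[5.7806] v=[-0.0967]
Step 8: x=[5.7751] v=[-0.1103]
Step 9: x=[5.7689] v=[-0.1238]
Step 10: x=[5.7620] v=[-0.1372]
Step 11: x=[5.7545] v=[-0.1505]
Step 12: x=[5.7463] v=[-0.1636]
Step 13: x=[5.7375] v=[-0.1766]
Step 14: x=[5.7280] v=[-0.1894]
Step 15: x=[5.7179] v=[-0.2021]
Step 16: x=[5.7072] v=[-0.2146]
Step 17: x=[5.6959] v=[-0.2269]
Step 18: x=[5.6840] v=[-0.2390]
Step 19: x=[5.6715] v=[-0.2509]
Step 20: x=[5.6584] v=[-0.2626]
Step 21: x=[5.6447] v=[-0.2741]
Step 22: x=[5.6304] v=[-0.2853]
Step 23: x=[5.6156] v=[-0.2963]
Step 24: x=[5.6003] v=[-0.3070]
Step 25: x=[5.5844] v=[-0.3174]
Step 26: x=[5.5680] v=[-0.3276]
Step 27: x=[5.5511] v=[-0.3375]
Step 28: x=[5.5337] v=[-0.3471]
Step 29: x=[5.5159] v=[-0.3564]
Step 30: x=[5.4976] v=[-0.3654]
Step 31: x=[5.4789] v=[-0.3741]
Step 32: x=[5.4598] v=[-0.3824]
Step 33: x=[5.4403] v=[-0.3904]
Step 34: x=[5.4204] v=[-0.3981]
Step 35: x=[5.4001] v=[-0.4054]
Step 36: x=[5.3795] v=[-0.4124]
Step 37: x=[5.3586] v=[-0.4190]
Step 38: x=[5.3373] v=[-0.4252]
Step 39: x=[5.3157] v=[-0.4311]
Step 40: x=[5.2939] v=[-0.4366]
Step 41: x=[5.2718] v=[-0.4417]
Step 42: x=[5.2495] v=[-0.4464]
Step 43: x=[5.2270] v=[-0.4507]
Step 44: x=[5.2043] v=[-0.4547]
Step 45: x=[5.1814] v=[-0.4583]
Step 46: x=[5.1583] v=[-0.4615]
Step 47: x=[5.1351] v=[-0.4643]
Step 48: x=[5.1118] v=[-0.4667]
Step 49: x=[5.0884] v=[-0.4686]
Step 50: x=[5.0649] v=[-0.4701]
Step 51: x=[5.0413] v=[-0.4712]
Step 52: x=[5.0177] v=[-0.4719]
Step 53: x=[4.9941] v=[-0.4722]
Step 54: x=[4.9705] v=[-0.4721]
Step 55: x=[4.9469] v=[-0.4716]
Step 56: x=[4.9234] v=[-0.4707]
Step 57: x=[4.8999] v=[-0.4694]
Step 58: x=[4.8765] v=[-0.4677]
Step 59: x=[4.8532] v=[-0.4656]
Step 60: x=[4.8301] v=[-0.4630]
Step 61: x=[4.8071] v=[-0.4600]
Step 62: x=[4.7843] v=[-0.4566]
v[0] did not become non-negative within 62 steps; using fallback time=3.1000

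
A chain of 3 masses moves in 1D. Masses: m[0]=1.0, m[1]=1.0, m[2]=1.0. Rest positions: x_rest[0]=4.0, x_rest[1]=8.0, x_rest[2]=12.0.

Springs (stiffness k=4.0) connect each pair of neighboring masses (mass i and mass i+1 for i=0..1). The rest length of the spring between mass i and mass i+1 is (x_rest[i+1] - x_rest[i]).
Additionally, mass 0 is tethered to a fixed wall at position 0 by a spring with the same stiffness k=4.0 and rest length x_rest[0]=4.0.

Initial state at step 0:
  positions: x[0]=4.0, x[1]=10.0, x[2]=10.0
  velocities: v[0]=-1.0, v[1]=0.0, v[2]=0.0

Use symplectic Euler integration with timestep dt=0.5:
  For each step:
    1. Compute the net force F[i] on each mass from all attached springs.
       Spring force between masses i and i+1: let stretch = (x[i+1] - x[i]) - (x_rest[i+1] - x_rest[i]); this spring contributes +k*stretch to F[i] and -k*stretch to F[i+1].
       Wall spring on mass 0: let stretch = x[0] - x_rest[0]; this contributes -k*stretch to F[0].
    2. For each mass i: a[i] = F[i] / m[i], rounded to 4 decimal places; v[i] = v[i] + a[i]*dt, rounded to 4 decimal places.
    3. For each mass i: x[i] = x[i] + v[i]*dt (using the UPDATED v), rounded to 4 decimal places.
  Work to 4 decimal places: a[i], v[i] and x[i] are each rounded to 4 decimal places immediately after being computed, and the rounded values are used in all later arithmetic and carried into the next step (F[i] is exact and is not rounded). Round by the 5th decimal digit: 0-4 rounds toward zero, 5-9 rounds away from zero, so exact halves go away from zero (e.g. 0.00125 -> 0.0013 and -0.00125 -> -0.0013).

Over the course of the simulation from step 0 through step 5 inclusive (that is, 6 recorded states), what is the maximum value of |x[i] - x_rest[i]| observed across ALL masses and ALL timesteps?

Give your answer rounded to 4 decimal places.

Step 0: x=[4.0000 10.0000 10.0000] v=[-1.0000 0.0000 0.0000]
Step 1: x=[5.5000 4.0000 14.0000] v=[3.0000 -12.0000 8.0000]
Step 2: x=[0.0000 9.5000 12.0000] v=[-11.0000 11.0000 -4.0000]
Step 3: x=[4.0000 8.0000 11.5000] v=[8.0000 -3.0000 -1.0000]
Step 4: x=[8.0000 6.0000 11.5000] v=[8.0000 -4.0000 0.0000]
Step 5: x=[2.0000 11.5000 10.0000] v=[-12.0000 11.0000 -3.0000]
Max displacement = 4.0000

Answer: 4.0000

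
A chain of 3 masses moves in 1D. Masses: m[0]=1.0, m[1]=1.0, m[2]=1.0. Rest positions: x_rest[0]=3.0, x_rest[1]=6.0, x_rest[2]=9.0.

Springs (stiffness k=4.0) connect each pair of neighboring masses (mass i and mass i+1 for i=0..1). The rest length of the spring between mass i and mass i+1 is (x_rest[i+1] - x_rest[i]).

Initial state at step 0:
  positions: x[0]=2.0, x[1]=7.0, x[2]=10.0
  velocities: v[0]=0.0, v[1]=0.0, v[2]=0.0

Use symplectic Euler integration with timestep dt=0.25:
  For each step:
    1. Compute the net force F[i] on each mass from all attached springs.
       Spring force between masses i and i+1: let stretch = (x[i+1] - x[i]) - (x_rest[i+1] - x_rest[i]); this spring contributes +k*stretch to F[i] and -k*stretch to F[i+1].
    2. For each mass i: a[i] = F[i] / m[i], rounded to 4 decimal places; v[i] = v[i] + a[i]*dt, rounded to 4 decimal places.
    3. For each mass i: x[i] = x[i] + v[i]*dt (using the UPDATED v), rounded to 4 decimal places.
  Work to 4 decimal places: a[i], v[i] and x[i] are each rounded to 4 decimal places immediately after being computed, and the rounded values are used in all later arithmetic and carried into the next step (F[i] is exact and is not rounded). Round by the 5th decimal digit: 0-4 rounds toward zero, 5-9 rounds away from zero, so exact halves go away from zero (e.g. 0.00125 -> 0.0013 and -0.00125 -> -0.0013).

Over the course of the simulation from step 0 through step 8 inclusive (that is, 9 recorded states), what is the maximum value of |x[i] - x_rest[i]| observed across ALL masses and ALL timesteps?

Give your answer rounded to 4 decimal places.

Step 0: x=[2.0000 7.0000 10.0000] v=[0.0000 0.0000 0.0000]
Step 1: x=[2.5000 6.5000 10.0000] v=[2.0000 -2.0000 0.0000]
Step 2: x=[3.2500 5.8750 9.8750] v=[3.0000 -2.5000 -0.5000]
Step 3: x=[3.9063 5.5938 9.5000] v=[2.6250 -1.1250 -1.5000]
Step 4: x=[4.2344 5.8672 8.8985] v=[1.3125 1.0937 -2.4062]
Step 5: x=[4.2207 6.4903 8.2891] v=[-0.0547 2.4922 -2.4375]
Step 6: x=[4.0244 6.9957 7.9800] v=[-0.7851 2.0214 -1.2363]
Step 7: x=[3.8210 7.0043 8.1749] v=[-0.8138 0.0344 0.7794]
Step 8: x=[3.6634 6.5097 8.8271] v=[-0.6305 -1.9783 2.6088]
Max displacement = 1.2344

Answer: 1.2344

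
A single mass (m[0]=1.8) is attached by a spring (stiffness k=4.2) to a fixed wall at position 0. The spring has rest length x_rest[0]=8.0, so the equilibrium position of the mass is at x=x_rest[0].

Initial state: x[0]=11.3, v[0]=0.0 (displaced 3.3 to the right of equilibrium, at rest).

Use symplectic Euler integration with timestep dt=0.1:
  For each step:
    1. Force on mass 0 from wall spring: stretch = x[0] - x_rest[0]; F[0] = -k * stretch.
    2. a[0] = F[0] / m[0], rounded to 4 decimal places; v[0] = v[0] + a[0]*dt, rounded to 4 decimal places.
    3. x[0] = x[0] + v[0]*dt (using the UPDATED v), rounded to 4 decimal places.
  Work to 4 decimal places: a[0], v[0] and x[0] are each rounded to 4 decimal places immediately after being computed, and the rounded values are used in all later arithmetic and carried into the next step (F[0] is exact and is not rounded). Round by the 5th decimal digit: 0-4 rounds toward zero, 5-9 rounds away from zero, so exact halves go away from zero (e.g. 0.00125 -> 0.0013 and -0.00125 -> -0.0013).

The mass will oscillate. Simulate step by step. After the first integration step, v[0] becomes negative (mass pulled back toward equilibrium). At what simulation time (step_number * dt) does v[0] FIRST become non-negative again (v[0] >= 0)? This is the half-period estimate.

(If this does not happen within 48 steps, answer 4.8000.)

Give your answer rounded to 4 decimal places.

Step 0: x=[11.3000] v=[0.0000]
Step 1: x=[11.2230] v=[-0.7700]
Step 2: x=[11.0708] v=[-1.5220]
Step 3: x=[10.8470] v=[-2.2385]
Step 4: x=[10.5567] v=[-2.9028]
Step 5: x=[10.2068] v=[-3.4994]
Step 6: x=[9.8054] v=[-4.0143]
Step 7: x=[9.3618] v=[-4.4356]
Step 8: x=[8.8865] v=[-4.7534]
Step 9: x=[8.3905] v=[-4.9603]
Step 10: x=[7.8854] v=[-5.0514]
Step 11: x=[7.3829] v=[-5.0247]
Step 12: x=[6.8948] v=[-4.8807]
Step 13: x=[6.4325] v=[-4.6228]
Step 14: x=[6.0068] v=[-4.2571]
Step 15: x=[5.6276] v=[-3.7920]
Step 16: x=[5.3038] v=[-3.2384]
Step 17: x=[5.0429] v=[-2.6093]
Step 18: x=[4.8510] v=[-1.9193]
Step 19: x=[4.7326] v=[-1.1845]
Step 20: x=[4.6904] v=[-0.4221]
Step 21: x=[4.7254] v=[0.3501]
First v>=0 after going negative at step 21, time=2.1000

Answer: 2.1000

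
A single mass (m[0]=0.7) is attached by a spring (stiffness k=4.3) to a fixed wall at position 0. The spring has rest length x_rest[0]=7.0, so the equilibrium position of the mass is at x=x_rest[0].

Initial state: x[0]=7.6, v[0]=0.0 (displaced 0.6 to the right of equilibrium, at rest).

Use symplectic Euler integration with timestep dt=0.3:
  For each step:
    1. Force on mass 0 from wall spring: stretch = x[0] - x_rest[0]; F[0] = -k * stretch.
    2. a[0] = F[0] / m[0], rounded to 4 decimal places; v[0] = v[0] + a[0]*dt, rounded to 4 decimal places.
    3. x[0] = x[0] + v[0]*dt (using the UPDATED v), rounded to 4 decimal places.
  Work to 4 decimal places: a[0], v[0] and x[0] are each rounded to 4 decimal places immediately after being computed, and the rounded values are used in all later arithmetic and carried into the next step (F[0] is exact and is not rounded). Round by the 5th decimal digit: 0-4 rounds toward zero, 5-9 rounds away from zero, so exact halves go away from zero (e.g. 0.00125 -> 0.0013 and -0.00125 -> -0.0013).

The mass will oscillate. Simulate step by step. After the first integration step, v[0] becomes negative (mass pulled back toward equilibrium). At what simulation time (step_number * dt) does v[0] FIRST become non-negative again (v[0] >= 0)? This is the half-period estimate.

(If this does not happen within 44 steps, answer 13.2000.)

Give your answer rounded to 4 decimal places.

Step 0: x=[7.6000] v=[0.0000]
Step 1: x=[7.2683] v=[-1.1057]
Step 2: x=[6.7883] v=[-1.6001]
Step 3: x=[6.4253] v=[-1.2100]
Step 4: x=[6.3800] v=[-0.1509]
Step 5: x=[6.6775] v=[0.9917]
First v>=0 after going negative at step 5, time=1.5000

Answer: 1.5000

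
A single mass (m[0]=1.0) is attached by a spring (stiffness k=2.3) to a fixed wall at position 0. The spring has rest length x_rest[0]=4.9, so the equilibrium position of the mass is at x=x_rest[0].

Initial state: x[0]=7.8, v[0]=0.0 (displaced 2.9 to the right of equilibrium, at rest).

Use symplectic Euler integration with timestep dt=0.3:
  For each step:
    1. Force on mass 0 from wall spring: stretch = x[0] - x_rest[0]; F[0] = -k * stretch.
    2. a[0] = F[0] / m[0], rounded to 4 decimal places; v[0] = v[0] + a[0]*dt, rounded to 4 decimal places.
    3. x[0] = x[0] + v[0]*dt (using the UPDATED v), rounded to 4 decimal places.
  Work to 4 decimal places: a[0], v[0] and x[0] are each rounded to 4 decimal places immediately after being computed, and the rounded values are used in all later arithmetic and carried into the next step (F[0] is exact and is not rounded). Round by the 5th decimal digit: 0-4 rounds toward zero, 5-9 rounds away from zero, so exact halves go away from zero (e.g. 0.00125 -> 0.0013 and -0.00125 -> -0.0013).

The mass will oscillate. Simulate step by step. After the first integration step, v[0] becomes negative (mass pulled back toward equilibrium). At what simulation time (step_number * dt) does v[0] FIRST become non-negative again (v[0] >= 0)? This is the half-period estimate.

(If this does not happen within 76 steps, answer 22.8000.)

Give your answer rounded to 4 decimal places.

Answer: 2.1000

Derivation:
Step 0: x=[7.8000] v=[0.0000]
Step 1: x=[7.1997] v=[-2.0010]
Step 2: x=[6.1234] v=[-3.5878]
Step 3: x=[4.7938] v=[-4.4319]
Step 4: x=[3.4862] v=[-4.3586]
Step 5: x=[2.4713] v=[-3.3831]
Step 6: x=[1.9591] v=[-1.7073]
Step 7: x=[2.0557] v=[0.3219]
First v>=0 after going negative at step 7, time=2.1000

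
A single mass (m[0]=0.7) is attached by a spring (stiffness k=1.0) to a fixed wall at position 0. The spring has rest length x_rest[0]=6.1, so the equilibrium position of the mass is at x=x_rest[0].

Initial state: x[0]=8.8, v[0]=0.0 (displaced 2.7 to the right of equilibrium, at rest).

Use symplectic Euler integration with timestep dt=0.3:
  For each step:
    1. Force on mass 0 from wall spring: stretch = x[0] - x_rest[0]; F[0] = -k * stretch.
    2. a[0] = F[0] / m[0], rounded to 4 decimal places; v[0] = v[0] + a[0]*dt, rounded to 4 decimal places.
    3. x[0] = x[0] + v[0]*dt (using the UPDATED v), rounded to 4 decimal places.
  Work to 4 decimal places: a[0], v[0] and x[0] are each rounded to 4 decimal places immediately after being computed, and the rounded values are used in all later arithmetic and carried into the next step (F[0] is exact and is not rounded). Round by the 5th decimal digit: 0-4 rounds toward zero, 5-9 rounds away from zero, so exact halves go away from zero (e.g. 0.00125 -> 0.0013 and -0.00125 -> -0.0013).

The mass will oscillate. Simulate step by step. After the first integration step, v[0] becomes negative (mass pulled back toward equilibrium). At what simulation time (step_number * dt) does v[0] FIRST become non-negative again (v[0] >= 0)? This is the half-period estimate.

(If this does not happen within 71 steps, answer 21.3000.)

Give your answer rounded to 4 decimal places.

Answer: 2.7000

Derivation:
Step 0: x=[8.8000] v=[0.0000]
Step 1: x=[8.4529] v=[-1.1571]
Step 2: x=[7.8033] v=[-2.1655]
Step 3: x=[6.9347] v=[-2.8955]
Step 4: x=[5.9587] v=[-3.2532]
Step 5: x=[5.0009] v=[-3.1926]
Step 6: x=[4.1844] v=[-2.7216]
Step 7: x=[3.6142] v=[-1.9006]
Step 8: x=[3.3636] v=[-0.8353]
Step 9: x=[3.4648] v=[0.3374]
First v>=0 after going negative at step 9, time=2.7000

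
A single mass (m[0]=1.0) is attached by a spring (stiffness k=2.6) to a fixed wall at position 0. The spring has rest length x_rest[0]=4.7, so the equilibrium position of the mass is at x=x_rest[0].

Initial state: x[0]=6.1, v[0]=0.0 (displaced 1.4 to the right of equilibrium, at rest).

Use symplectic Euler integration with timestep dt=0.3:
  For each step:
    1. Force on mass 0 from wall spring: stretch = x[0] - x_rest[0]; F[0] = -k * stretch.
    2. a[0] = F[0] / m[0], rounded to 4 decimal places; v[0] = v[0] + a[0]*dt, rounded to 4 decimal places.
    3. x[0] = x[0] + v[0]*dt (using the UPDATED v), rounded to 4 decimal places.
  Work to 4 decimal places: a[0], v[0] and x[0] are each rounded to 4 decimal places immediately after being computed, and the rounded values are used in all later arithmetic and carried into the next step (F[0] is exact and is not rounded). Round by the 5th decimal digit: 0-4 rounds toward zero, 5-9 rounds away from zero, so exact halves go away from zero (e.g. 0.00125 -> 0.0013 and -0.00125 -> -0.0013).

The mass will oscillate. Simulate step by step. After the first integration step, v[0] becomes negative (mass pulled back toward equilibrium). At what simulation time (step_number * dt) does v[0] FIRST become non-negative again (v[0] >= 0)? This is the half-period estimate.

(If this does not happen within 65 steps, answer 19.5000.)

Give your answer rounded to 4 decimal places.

Answer: 2.1000

Derivation:
Step 0: x=[6.1000] v=[0.0000]
Step 1: x=[5.7724] v=[-1.0920]
Step 2: x=[5.1939] v=[-1.9285]
Step 3: x=[4.4998] v=[-2.3137]
Step 4: x=[3.8525] v=[-2.1576]
Step 5: x=[3.4035] v=[-1.4966]
Step 6: x=[3.2579] v=[-0.4853]
Step 7: x=[3.4498] v=[0.6396]
First v>=0 after going negative at step 7, time=2.1000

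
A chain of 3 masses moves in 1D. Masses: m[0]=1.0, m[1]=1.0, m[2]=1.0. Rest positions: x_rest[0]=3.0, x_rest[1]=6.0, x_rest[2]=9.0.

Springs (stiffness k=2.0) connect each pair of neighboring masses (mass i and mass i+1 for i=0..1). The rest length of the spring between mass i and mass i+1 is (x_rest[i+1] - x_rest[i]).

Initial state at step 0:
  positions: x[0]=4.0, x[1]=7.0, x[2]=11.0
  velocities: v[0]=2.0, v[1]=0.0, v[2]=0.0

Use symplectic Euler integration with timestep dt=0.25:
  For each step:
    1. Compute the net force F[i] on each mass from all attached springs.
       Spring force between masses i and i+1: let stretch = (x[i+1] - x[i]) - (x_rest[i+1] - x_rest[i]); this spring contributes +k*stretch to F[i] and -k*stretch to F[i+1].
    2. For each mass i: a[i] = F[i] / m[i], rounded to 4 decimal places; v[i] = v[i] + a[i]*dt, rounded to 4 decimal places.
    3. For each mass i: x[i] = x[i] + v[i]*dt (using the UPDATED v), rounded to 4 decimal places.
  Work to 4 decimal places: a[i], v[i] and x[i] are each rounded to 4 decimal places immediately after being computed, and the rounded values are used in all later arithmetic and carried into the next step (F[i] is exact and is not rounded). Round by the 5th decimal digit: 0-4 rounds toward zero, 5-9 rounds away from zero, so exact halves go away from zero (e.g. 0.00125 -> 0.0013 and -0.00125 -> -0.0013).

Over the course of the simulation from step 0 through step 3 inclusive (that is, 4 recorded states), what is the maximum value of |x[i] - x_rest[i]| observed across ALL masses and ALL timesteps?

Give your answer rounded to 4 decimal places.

Step 0: x=[4.0000 7.0000 11.0000] v=[2.0000 0.0000 0.0000]
Step 1: x=[4.5000 7.1250 10.8750] v=[2.0000 0.5000 -0.5000]
Step 2: x=[4.9531 7.3906 10.6563] v=[1.8125 1.0625 -0.8750]
Step 3: x=[5.3359 7.7598 10.4043] v=[1.5313 1.4766 -1.0079]
Max displacement = 2.3359

Answer: 2.3359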